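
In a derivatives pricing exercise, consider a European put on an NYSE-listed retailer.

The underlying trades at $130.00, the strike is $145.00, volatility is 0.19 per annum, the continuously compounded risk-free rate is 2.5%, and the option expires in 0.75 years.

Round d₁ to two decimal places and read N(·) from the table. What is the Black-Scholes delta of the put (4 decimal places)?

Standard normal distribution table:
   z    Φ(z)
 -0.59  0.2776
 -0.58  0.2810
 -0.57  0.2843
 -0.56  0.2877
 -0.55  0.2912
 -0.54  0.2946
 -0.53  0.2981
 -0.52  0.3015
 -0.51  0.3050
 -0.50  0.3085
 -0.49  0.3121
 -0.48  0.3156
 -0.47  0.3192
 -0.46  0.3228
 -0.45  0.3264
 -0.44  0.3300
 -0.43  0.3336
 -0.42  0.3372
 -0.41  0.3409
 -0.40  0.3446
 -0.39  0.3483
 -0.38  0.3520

-0.6808

σ√T = 0.19 × 0.8660 = 0.1645
d₁ = [ln(130/145) + (0.025 + 0.19²/2)·0.75] / 0.1645 = [-0.1092 + 0.0323] / 0.1645 = -0.4674 → -0.47
N(d₁) = N(-0.47) = 0.3192
Δ_put = N(d₁) − 1 = 0.3192 − 1 = -0.6808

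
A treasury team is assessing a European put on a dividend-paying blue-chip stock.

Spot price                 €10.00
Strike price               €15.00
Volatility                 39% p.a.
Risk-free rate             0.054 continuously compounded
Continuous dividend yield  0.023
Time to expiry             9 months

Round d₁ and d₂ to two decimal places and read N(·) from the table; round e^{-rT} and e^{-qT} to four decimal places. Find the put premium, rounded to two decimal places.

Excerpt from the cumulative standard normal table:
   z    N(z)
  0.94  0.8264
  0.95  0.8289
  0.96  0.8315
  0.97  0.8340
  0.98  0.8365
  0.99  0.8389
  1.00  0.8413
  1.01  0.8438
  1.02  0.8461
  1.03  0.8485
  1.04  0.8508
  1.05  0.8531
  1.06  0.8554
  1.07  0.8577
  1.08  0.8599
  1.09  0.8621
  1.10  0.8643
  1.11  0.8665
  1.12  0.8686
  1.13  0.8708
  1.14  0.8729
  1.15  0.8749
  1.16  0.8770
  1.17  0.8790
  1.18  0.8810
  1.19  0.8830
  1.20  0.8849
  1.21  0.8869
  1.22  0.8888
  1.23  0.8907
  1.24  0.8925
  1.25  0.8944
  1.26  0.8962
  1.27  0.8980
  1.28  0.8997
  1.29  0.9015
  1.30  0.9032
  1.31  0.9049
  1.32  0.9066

€4.84

T = 0.75;  σ√T = 0.3377
d₁ = [ln(10/15) + (0.054 − 0.023 + 0.39²/2)·0.75] / 0.3377 = [-0.4055 + 0.0803] / 0.3377 = -0.9628 ≈ -0.96
d₂ = d₁ − σ√T = -0.9628 − 0.3377 = -1.3005 ≈ -1.30
exp(−qT) = exp(−0.023·0.75) = 0.9829;  exp(−rT) = exp(−0.054·0.75) = 0.9603
N(−d₂) = N(1.30) = 0.9032;  N(−d₁) = N(0.96) = 0.8315
P = 15·0.9603·0.9032 − 10·0.9829·0.8315 = 13.0101 − 8.1728 = 4.8373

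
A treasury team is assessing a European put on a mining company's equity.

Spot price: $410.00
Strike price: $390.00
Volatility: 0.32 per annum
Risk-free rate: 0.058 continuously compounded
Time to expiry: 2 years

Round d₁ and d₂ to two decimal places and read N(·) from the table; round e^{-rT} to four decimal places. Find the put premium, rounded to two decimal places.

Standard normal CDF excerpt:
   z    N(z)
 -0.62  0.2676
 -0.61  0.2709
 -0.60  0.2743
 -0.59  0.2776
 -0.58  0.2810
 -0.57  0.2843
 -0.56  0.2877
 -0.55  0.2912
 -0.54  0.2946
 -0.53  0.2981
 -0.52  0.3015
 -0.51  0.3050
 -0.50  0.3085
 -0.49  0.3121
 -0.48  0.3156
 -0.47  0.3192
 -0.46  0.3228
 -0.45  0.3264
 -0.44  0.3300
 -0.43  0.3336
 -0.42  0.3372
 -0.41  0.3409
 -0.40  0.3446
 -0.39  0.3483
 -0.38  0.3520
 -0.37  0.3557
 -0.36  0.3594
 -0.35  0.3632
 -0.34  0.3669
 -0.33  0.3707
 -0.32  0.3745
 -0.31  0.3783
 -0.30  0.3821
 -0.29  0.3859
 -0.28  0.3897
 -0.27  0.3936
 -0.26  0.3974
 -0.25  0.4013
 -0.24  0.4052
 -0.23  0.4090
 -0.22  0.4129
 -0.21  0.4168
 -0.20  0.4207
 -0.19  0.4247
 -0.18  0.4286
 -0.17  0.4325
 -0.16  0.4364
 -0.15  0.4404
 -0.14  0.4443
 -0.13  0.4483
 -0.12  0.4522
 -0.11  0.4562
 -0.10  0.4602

$40.49

T = 2;  σ√T = 0.4525
d₁ = [ln(410/390) + (0.058 + 0.32²/2)·2] / 0.4525 = [0.0500 + 0.2184] / 0.4525 = 0.5931 ≈ 0.59
d₂ = d₁ − σ√T = 0.5931 − 0.4525 = 0.1406 ≈ 0.14
exp(−rT) = exp(−0.058·2) = 0.8905
N(−d₂) = N(-0.14) = 0.4443;  N(−d₁) = N(-0.59) = 0.2776
P = 390·0.8905·0.4443 − 410·0.2776 = 154.3032 − 113.8160 = 40.4872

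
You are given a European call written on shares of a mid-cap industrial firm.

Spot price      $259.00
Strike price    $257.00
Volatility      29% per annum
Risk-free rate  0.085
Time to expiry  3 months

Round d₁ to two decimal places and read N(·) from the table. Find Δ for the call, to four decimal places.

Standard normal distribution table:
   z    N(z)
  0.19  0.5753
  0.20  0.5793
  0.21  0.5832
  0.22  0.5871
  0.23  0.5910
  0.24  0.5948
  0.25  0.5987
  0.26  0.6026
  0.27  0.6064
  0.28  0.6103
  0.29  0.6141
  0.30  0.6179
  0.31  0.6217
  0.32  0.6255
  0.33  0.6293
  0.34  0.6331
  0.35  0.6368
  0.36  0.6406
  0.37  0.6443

0.6064

T = 0.25;  σ√T = 0.1450
d₁ = [ln(259/257) + (0.085 + ½·0.29²)·0.25] / (σ√T) = (0.0078 + 0.0318) / 0.1450 = 0.2725 ≈ 0.27
N(d₁) = N(0.27) = 0.6064
Δ_call = N(d₁) = 0.6064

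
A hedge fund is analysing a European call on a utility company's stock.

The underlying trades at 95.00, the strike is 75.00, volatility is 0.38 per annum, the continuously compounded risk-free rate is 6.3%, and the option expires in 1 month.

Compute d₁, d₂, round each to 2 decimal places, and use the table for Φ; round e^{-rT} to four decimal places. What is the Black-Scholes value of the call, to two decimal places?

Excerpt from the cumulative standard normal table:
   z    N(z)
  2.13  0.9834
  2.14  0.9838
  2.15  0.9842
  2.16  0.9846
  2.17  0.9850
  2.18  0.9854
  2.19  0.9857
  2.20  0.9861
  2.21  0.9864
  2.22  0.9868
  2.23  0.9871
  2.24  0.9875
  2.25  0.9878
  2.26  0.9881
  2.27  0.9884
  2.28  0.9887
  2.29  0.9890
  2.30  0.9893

T = 0.08333;  σ√T = 0.1097
d₁ = [ln(95/75) + (0.063 + 0.38²/2)·0.08333] / 0.1097 = [0.2364 + 0.0113] / 0.1097 = 2.2576 which rounds to 2.26
d₂ = d₁ − σ√T = 2.2576 − 0.1097 = 2.1479 which rounds to 2.15
exp(−rT) = exp(−0.063·0.08333) = 0.9948
N(d₁) = N(2.26) = 0.9881;  N(d₂) = N(2.15) = 0.9842
C = 95·0.9881 − 75·0.9948·0.9842 = 93.8695 − 73.4312 = 20.4383

20.44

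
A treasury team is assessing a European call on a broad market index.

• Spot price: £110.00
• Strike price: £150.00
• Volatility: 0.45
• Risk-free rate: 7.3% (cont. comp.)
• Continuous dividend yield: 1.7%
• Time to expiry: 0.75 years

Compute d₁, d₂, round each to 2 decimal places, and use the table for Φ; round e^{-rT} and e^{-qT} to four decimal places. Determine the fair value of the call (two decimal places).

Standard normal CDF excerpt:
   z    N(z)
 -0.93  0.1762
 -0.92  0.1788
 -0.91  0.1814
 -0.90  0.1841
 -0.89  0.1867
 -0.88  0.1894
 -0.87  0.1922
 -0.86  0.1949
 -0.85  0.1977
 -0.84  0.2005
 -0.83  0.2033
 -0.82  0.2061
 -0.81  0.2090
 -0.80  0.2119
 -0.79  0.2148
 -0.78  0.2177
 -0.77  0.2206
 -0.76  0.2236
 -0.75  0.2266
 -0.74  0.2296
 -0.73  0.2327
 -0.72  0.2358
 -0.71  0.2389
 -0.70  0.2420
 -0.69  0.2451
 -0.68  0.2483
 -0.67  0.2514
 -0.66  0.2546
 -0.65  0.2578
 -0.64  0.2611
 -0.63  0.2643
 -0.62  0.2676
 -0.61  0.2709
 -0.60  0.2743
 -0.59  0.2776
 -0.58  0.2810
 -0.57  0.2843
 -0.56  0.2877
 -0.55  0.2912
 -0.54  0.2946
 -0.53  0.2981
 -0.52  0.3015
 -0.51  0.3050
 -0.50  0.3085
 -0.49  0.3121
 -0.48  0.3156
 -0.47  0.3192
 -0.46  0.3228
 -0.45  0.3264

T = 0.75;  σ√T = 0.3897
d₁ = [ln(110/150) + (0.073 − 0.017 + ½·0.45²)·0.75] / (σ√T) = (-0.3102 + 0.1179) / 0.3897 = -0.4932 ≈ -0.49
d₂ = -0.4932 − 0.3897 = -0.8829 ≈ -0.88
exp(−qT) = exp(−0.017·0.75) = 0.9873;  exp(−rT) = exp(−0.073·0.75) = 0.9467
C = 110·0.9873·N(-0.49) − 150·0.9467·N(-0.88) = 110·0.9873·0.3121 − 150·0.9467·0.1894 = 33.8950 − 26.8957 = 6.9992

£7.00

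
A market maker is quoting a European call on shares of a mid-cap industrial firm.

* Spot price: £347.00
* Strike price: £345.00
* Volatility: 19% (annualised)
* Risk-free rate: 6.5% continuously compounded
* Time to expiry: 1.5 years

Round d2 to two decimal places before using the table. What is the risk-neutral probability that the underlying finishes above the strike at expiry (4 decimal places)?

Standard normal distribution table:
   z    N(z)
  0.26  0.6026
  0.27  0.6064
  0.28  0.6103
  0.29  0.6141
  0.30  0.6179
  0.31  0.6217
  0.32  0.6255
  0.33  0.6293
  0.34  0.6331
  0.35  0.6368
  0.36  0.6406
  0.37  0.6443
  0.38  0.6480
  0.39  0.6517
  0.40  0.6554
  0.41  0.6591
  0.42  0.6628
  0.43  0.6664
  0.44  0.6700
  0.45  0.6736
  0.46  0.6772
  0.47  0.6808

0.6293

T = 1.5;  σ√T = 0.2327
d₁ = [ln(347/345) + (0.065 + 0.19²/2)·1.5] / 0.2327 = [0.0058 + 0.1246] / 0.2327 = 0.5602 ⇒ 0.56
d₂ = d₁ − σ√T = 0.5602 − 0.2327 = 0.3275 ⇒ 0.33
Risk-neutral Pr[S_T > K] = N(d₂) = N(0.33) = 0.6293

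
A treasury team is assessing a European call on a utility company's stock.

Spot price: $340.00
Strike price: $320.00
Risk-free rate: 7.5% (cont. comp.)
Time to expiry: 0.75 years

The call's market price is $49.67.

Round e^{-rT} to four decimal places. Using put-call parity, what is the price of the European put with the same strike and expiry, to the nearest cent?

$12.17

e^(−rT) = e^(−0.075·0.75) = 0.9453
Put-call parity: C − P = S − K·e^(−rT) = 340 − 320·0.9453 = 340 − 302.4960 = 37.5040
P = C − (C − P) = 49.67 − (37.5040) = 12.1660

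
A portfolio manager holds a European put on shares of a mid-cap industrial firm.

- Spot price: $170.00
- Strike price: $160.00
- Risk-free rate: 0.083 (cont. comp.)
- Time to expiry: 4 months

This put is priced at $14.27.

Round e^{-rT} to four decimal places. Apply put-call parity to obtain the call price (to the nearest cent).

exp(−rT) = exp(−0.083·0.3333) = 0.9727
Put-call parity: C − P = S − K·e^(−rT) = 170 − 160·0.9727 = 170 − 155.6320 = 14.3680
C = P + (C − P) = 14.27 + (14.3680) = 28.6380

$28.64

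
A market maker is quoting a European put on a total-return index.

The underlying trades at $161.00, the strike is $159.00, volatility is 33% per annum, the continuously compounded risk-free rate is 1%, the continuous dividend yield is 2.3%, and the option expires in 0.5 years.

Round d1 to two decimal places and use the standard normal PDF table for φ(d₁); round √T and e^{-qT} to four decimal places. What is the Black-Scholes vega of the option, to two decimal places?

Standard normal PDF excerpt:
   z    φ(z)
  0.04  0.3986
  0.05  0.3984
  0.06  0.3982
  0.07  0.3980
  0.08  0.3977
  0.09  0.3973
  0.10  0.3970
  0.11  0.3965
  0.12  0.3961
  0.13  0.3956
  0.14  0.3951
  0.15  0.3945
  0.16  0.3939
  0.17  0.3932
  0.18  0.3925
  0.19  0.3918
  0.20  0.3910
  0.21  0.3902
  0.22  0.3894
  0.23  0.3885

44.47

σ√T = 0.33·√0.5 = 0.2333
d₁ = [ln(161/159) + (0.01 − 0.023 + 0.33²/2)·0.5] / 0.2333 = [0.0125 + 0.0207] / 0.2333 = 0.1424 ≈ 0.14
√T = √0.5 = 0.7071
φ(d₁) = φ(0.14) = 0.3951
exp(−qT) = exp(−0.023·0.5) = 0.9886
vega = S·exp(−qT)·φ(d₁)·√T = 161·0.9886·0.3951·0.7071 = 44.4666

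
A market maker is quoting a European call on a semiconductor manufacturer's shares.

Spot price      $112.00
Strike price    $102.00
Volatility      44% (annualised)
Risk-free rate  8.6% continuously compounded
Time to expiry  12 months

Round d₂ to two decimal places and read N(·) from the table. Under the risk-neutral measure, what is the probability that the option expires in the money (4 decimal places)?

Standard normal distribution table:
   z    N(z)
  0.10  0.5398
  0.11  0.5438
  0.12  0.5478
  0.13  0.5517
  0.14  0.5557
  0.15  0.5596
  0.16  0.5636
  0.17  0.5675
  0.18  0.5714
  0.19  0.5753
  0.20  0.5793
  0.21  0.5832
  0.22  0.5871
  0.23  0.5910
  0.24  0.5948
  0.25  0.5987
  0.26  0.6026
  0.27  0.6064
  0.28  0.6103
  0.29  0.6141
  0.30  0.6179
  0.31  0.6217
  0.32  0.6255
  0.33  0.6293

0.5753

σ√T = 0.44·√1 = 0.4400
d₁ = [ln(112/102) + (0.086 + 0.44²/2)·1] / 0.4400 = [0.0935 + 0.1828] / 0.4400 = 0.6280 ≈ 0.63
d₂ = d₁ − σ√T = 0.6280 − 0.4400 = 0.1880 ≈ 0.19
Pr(exercise) under Q = N(d₂) = 0.5753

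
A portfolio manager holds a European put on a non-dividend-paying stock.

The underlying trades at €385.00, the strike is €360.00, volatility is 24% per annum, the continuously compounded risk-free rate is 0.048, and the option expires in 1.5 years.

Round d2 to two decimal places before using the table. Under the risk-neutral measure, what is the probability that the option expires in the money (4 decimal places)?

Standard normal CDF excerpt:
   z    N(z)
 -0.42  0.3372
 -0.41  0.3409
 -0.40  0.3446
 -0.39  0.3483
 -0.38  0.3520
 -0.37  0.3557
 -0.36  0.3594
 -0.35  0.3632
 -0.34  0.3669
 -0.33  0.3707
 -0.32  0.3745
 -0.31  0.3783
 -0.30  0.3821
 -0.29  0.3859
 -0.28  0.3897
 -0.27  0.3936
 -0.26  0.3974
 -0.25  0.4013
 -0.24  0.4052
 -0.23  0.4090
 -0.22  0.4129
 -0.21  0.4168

0.3707

σ√T = 0.24 × 1.2247 = 0.2939
d₁ = [ln(385/360) + (0.048 + 0.24²/2)·1.5] / 0.2939 = [0.0671 + 0.1152] / 0.2939 = 0.6203 ⇒ 0.62
d₂ = d₁ − σ√T = 0.6203 − 0.2939 = 0.3264 ⇒ 0.33
Pr(exercise) under Q = N(−d₂) = N(-0.33) = 0.3707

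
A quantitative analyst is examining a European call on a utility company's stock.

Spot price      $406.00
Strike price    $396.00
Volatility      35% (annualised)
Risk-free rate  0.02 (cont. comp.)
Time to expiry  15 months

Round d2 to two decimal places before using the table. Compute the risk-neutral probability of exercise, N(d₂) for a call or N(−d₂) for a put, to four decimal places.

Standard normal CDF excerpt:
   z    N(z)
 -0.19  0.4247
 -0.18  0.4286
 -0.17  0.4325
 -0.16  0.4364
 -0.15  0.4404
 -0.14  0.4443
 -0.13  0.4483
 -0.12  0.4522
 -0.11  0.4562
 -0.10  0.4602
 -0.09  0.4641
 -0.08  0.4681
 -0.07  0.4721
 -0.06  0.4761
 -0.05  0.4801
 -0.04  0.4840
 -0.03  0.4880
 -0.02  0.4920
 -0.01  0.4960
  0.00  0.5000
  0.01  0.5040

σ√T = 0.35·√1.25 = 0.3913
d₁ = [ln(406/396) + (0.02 + 0.35²/2)·1.25] / 0.3913 = [0.0249 + 0.1016] / 0.3913 = 0.3233 → 0.32
d₂ = d₁ − σ√T = 0.3233 − 0.3913 = -0.0680 → -0.07
Risk-neutral Pr[S_T > K] = N(d₂) = N(-0.07) = 0.4721

0.4721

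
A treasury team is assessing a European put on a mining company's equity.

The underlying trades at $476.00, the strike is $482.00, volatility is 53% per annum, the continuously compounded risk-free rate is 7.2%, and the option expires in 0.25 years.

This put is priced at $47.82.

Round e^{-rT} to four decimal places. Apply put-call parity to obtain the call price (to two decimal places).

e^(−rT) = e^(−0.072·0.25) = 0.9822
Put-call parity: C − P = S − K·e^(−rT) = 476 − 482·0.9822 = 476 − 473.4204 = 2.5796
C = P + (C − P) = 47.82 + (2.5796) = 50.3996

$50.40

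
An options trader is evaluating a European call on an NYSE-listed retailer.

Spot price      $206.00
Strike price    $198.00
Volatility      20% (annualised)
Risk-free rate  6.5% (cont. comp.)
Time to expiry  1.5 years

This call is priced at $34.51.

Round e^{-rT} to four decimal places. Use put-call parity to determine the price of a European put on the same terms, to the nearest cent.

$8.12

exp(−rT) = exp(−0.065·1.5) = 0.9071
Put-call parity: C − P = S − K·e^(−rT) = 206 − 198·0.9071 = 206 − 179.6058 = 26.3942
P = C − (C − P) = 34.51 − (26.3942) = 8.1158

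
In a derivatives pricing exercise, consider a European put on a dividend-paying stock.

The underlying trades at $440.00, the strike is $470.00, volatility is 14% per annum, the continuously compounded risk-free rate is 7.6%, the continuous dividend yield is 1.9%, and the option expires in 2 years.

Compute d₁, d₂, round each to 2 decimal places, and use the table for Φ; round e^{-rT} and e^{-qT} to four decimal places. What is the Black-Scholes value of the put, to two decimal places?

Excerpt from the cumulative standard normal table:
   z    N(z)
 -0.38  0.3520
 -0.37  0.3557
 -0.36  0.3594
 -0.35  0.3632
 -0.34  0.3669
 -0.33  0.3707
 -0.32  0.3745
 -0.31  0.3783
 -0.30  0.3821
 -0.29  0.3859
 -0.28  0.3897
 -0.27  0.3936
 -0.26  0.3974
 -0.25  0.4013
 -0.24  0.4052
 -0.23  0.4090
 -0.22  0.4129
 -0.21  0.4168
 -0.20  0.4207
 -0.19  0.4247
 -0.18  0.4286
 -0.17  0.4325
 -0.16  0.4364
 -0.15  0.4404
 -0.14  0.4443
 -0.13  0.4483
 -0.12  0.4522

T = 2;  σ√T = 0.1980
ln(S/K) + (r − q + σ²/2)T = ln(440/470) + (0.076 − 0.019 + 0.14²/2)·2 = -0.0660 + 0.1336 = 0.0676
d₁ = 0.0676 / 0.1980 = 0.3416 → 0.34
d₂ = d₁ − σ√T = 0.3416 − 0.1980 = 0.1437 → 0.14
e^(−qT) = e^(−0.019·2) = 0.9627;  e^(−rT) = e^(−0.076·2) = 0.8590
N(−d₂) = N(-0.14) = 0.4443;  N(−d₁) = N(-0.34) = 0.3669
P = 470·0.8590·0.4443 − 440·0.9627·0.3669 = 179.3772 − 155.4144 = 23.9628

$23.96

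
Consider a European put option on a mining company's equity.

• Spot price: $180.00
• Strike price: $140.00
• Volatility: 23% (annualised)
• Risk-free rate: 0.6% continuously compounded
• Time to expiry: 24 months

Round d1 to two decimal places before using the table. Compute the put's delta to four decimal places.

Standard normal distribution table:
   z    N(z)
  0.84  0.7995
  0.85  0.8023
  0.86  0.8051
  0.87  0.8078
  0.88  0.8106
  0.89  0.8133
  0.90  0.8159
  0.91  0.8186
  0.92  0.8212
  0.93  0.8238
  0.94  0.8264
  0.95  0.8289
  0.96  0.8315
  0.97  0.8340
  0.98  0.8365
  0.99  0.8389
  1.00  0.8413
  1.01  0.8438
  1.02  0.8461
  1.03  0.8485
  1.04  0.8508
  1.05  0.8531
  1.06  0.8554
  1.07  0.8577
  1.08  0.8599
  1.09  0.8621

-0.1660

T = 2;  σ√T = 0.3253
ln(S/K) + (r + σ²/2)T = ln(180/140) + (0.006 + 0.23²/2)·2 = 0.2513 + 0.0649 = 0.3162
d₁ = 0.3162 / 0.3253 = 0.9722 → 0.97
N(d₁) = N(0.97) = 0.8340
Δ_put = N(d₁) − 1 = 0.8340 − 1 = -0.1660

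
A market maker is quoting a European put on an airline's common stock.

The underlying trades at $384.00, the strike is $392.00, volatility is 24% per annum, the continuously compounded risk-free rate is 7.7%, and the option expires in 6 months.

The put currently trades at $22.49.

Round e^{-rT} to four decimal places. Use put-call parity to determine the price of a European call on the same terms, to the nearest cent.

$29.31

exp(−rT) = exp(−0.077·0.5) = 0.9622
Put-call parity: C − P = S − K·e^(−rT) = 384 − 392·0.9622 = 384 − 377.1824 = 6.8176
C = P + (C − P) = 22.49 + (6.8176) = 29.3076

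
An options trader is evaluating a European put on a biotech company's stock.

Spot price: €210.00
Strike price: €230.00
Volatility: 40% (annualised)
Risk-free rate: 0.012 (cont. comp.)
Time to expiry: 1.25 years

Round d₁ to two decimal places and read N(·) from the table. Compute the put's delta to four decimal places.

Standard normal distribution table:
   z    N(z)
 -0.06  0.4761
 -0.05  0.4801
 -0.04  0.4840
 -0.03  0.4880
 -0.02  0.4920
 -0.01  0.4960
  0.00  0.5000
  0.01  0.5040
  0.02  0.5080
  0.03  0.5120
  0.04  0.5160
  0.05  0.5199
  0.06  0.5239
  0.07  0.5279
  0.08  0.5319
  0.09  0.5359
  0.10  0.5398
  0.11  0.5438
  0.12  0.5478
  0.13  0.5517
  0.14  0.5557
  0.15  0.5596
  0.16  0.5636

σ√T = 0.4·√1.25 = 0.4472
d₁ = [ln(210/230) + (0.012 + 0.4²/2)·1.25] / 0.4472 = [-0.0910 + 0.1150] / 0.4472 = 0.0537 → 0.05
N(d₁) = N(0.05) = 0.5199
Δ_put = N(d₁) − 1 = 0.5199 − 1 = -0.4801

-0.4801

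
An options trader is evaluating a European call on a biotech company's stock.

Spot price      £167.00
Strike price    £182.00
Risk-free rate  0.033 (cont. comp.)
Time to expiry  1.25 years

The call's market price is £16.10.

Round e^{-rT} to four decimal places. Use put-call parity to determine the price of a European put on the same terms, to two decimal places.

£23.75

exp(−rT) = exp(−0.033·1.25) = 0.9596
Put-call parity: C − P = S − K·e^(−rT) = 167 − 182·0.9596 = 167 − 174.6472 = -7.6472
P = C − (C − P) = 16.10 − (-7.6472) = 23.7472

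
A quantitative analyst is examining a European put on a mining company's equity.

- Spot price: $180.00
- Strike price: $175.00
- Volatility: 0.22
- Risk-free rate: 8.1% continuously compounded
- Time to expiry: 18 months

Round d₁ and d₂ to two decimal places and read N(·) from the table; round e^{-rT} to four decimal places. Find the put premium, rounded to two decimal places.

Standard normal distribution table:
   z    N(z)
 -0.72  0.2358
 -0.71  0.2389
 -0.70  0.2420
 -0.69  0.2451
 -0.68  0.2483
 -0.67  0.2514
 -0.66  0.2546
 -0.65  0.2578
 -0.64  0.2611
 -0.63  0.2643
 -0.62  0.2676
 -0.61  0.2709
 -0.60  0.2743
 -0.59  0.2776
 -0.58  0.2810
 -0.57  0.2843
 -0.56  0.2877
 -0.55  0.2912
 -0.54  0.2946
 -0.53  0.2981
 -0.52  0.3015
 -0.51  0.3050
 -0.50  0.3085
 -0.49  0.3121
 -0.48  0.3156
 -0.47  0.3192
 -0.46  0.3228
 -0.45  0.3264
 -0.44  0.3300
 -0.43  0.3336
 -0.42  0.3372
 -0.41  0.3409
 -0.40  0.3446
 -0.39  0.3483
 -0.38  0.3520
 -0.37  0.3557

$8.14

σ√T = 0.22 × 1.2247 = 0.2694
d₁ = [ln(180/175) + (0.081 + ½·0.22²)·1.5] / (σ√T) = (0.0282 + 0.1578) / 0.2694 = 0.6902 → 0.69
d₂ = 0.6902 − 0.2694 = 0.4208 → 0.42
e^(−rT) = e^(−0.081·1.5) = 0.8856
N(−d₂) = N(-0.42) = 0.3372;  N(−d₁) = N(-0.69) = 0.2451
P = 175·0.8856·0.3372 − 180·0.2451 = 52.2593 − 44.1180 = 8.1413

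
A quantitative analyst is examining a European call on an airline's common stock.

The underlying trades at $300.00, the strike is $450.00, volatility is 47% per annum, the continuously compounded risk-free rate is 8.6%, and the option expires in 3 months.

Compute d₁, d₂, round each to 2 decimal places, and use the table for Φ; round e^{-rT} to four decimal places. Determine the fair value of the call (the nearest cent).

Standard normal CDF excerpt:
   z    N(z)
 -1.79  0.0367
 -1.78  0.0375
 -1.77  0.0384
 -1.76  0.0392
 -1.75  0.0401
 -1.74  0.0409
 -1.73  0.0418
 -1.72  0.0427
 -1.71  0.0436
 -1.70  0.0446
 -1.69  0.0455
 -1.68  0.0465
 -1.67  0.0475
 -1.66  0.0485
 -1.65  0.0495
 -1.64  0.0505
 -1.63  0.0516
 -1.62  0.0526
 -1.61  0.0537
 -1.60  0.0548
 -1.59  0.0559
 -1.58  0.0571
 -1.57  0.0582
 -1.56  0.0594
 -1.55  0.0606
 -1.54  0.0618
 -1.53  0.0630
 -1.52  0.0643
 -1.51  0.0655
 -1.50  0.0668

$1.63

T = 0.25;  σ√T = 0.2350
d₁ = [ln(300/450) + (0.086 + ½·0.47²)·0.25] / (σ√T) = (-0.4055 + 0.0491) / 0.2350 = -1.5164 ⇒ -1.52
d₂ = -1.5164 − 0.2350 = -1.7514 ⇒ -1.75
e^(−rT) = e^(−0.086·0.25) = 0.9787
N(d₁) = N(-1.52) = 0.0643;  N(d₂) = N(-1.75) = 0.0401
C = 300·0.0643 − 450·0.9787·0.0401 = 19.2900 − 17.6606 = 1.6294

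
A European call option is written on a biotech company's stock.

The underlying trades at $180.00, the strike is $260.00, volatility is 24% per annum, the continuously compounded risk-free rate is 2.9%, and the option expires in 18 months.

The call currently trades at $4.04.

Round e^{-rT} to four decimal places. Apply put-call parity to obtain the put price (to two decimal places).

$72.96

e^(−rT) = e^(−0.029·1.5) = 0.9574
Put-call parity: C − P = S − K·e^(−rT) = 180 − 260·0.9574 = 180 − 248.9240 = -68.9240
P = C − (C − P) = 4.04 − (-68.9240) = 72.9640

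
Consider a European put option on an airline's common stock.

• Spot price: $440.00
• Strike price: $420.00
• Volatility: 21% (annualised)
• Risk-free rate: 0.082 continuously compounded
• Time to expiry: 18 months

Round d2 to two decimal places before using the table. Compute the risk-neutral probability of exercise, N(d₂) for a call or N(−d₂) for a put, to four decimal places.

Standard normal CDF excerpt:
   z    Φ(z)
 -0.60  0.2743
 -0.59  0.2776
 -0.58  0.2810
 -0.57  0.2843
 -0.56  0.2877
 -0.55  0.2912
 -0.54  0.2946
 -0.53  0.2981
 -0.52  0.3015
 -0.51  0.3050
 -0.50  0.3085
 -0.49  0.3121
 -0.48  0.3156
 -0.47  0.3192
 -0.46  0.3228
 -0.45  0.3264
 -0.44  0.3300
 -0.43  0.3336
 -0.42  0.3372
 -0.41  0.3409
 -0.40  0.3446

σ√T = 0.21·√1.5 = 0.2572
d₁ = [ln(440/420) + (0.082 + 0.21²/2)·1.5] / 0.2572 = [0.0465 + 0.1561] / 0.2572 = 0.7877 ⇒ 0.79
d₂ = d₁ − σ√T = 0.7877 − 0.2572 = 0.5305 ⇒ 0.53
Risk-neutral Pr[S_T < K] = N(−d₂) = N(-0.53) = 0.2981

0.2981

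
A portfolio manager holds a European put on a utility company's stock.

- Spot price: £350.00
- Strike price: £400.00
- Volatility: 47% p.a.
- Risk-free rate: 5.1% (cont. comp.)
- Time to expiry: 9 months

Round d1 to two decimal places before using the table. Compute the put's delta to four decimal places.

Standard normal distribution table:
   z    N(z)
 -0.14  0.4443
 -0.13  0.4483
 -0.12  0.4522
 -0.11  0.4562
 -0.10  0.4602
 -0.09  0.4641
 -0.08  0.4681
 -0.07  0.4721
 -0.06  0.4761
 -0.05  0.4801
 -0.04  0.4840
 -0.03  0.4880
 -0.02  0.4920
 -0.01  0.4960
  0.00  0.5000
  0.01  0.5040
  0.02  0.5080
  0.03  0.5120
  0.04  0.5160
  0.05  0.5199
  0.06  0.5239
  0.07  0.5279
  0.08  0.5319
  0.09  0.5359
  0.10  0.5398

σ√T = 0.47·√0.75 = 0.4070
d₁ = [ln(350/400) + (0.051 + ½·0.47²)·0.75] / (σ√T) = (-0.1335 + 0.1211) / 0.4070 = -0.0306 ⇒ -0.03
N(d₁) = N(-0.03) = 0.4880
Δ_put = N(d₁) − 1 = 0.4880 − 1 = -0.5120

-0.5120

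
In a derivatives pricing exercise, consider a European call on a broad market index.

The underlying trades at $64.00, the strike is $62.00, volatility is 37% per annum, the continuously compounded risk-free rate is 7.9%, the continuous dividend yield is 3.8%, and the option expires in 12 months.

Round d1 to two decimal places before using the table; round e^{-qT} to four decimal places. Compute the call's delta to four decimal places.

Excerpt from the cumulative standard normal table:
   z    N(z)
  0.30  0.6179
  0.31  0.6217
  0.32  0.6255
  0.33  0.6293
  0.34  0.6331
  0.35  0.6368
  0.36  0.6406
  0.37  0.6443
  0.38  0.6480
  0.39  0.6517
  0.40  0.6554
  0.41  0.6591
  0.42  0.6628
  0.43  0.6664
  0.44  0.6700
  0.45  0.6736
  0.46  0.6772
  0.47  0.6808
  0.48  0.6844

σ√T = 0.37·√1 = 0.3700
d₁ = [ln(64/62) + (0.079 − 0.038 + ½·0.37²)·1] / (σ√T) = (0.0317 + 0.1094) / 0.3700 = 0.3816 → 0.38
N(d₁) = N(0.38) = 0.6480
Δ_call = exp(−qT)·N(d₁) = 0.9627·0.6480 = 0.6238

0.6238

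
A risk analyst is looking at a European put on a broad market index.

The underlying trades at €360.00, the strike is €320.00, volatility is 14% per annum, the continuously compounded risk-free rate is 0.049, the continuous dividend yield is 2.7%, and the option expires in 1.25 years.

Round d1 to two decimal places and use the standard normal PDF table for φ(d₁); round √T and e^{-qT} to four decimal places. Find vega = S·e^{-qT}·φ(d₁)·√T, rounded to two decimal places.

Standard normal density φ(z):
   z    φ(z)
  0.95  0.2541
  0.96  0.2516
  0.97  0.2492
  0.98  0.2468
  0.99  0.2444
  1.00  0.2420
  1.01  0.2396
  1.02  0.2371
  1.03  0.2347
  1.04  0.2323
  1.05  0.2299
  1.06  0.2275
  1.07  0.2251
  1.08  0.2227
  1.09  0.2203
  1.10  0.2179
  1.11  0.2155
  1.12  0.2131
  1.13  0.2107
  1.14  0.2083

93.23

σ√T = 0.14 × 1.1180 = 0.1565
ln(S/K) + (r − q + σ²/2)T = ln(360/320) + (0.049 − 0.027 + 0.14²/2)·1.25 = 0.1178 + 0.0398 = 0.1575
d₁ = 0.1575 / 0.1565 = 1.0064 which rounds to 1.01
√T = √1.25 = 1.1180
φ(d₁) = φ(1.01) = 0.2396
exp(−qT) = exp(−0.027·1.25) = 0.9668
vega = S·exp(−qT)·φ(d₁)·√T = 360·0.9668·0.2396·1.1180 = 93.2326
(Vega is the same for a European call and put with the same parameters.)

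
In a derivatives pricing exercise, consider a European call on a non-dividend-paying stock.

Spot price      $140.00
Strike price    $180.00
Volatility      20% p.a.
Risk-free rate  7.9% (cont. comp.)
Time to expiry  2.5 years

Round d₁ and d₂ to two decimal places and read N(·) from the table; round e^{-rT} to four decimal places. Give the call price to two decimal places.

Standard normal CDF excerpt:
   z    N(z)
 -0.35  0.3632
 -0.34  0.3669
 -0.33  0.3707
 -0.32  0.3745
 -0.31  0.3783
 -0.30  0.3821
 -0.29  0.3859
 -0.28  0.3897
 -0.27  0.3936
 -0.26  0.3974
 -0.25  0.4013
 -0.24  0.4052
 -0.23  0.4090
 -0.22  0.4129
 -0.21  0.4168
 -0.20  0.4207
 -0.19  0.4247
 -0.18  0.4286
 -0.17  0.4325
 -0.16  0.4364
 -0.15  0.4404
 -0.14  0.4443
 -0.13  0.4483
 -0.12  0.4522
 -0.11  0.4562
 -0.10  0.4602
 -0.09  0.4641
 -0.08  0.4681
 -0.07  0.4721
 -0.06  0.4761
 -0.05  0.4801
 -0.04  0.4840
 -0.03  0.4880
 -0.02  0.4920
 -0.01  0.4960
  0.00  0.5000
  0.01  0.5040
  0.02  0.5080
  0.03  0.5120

σ√T = 0.2·√2.5 = 0.3162
ln(S/K) + (r + σ²/2)T = ln(140/180) + (0.079 + 0.2²/2)·2.5 = -0.2513 + 0.2475 = -0.0038
d₁ = -0.0038 / 0.3162 = -0.0121 which rounds to -0.01
d₂ = d₁ − σ√T = -0.0121 − 0.3162 = -0.3283 which rounds to -0.33
exp(−rT) = exp(−0.079·2.5) = 0.8208
C = 140·N(-0.01) − 180·0.8208·N(-0.33) = 140·0.4960 − 180·0.8208·0.3707 = 69.4400 − 54.7687 = 14.6713

$14.67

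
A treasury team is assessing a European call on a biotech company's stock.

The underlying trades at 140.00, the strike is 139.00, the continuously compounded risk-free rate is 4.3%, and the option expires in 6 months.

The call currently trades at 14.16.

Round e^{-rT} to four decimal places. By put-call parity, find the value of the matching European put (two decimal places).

10.20

exp(−rT) = exp(−0.043·0.5) = 0.9787
Put-call parity: C − P = S − K·e^(−rT) = 140 − 139·0.9787 = 140 − 136.0393 = 3.9607
P = C − (C − P) = 14.16 − (3.9607) = 10.1993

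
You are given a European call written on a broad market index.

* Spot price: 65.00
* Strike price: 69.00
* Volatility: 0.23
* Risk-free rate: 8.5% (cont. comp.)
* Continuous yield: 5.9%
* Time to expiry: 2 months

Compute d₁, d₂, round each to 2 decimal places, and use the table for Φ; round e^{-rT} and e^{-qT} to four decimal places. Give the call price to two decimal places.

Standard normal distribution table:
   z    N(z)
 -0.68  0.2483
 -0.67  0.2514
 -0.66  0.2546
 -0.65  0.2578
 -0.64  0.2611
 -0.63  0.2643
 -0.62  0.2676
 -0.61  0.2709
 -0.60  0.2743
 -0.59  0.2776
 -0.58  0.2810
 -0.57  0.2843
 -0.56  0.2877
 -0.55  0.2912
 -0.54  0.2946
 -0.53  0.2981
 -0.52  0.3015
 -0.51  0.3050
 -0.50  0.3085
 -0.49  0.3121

1.20

T = 0.1667;  σ√T = 0.0939
ln(S/K) + (r − q + σ²/2)T = ln(65/69) + (0.085 − 0.059 + 0.23²/2)·0.1667 = -0.0597 + 0.0087 = -0.0510
d₁ = -0.0510 / 0.0939 = -0.5429 → -0.54
d₂ = d₁ − σ√T = -0.5429 − 0.0939 = -0.6368 → -0.64
exp(−qT) = exp(−0.059·0.1667) = 0.9902;  exp(−rT) = exp(−0.085·0.1667) = 0.9859
N(d₁) = N(-0.54) = 0.2946;  N(d₂) = N(-0.64) = 0.2611
C = 65·0.9902·0.2946 − 69·0.9859·0.2611 = 18.9613 − 17.7619 = 1.1995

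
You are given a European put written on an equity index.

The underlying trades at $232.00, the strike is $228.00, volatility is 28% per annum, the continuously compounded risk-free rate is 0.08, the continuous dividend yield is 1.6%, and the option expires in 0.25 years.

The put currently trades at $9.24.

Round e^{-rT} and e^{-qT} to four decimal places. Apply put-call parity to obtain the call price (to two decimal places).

$16.83

exp(−qT) = exp(−0.016·0.25) = 0.9960;  exp(−rT) = exp(−0.08·0.25) = 0.9802
Put-call parity: C − P = S·e^(−qT) − K·e^(−rT) = 232·0.9960 − 228·0.9802 = 231.0720 − 223.4856 = 7.5864
C = P + (C − P) = 9.24 + (7.5864) = 16.8264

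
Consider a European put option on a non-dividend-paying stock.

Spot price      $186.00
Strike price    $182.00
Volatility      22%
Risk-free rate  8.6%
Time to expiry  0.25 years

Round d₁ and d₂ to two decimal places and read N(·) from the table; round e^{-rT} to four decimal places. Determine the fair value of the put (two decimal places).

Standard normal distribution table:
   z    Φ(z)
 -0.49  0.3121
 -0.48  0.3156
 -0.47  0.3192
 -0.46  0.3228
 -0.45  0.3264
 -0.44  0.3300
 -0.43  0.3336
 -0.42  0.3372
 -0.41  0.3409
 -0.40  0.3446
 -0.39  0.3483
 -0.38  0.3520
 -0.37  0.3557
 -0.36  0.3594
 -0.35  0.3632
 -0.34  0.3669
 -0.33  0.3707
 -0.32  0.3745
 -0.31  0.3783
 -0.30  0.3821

T = 0.25;  σ√T = 0.1100
d₁ = [ln(186/182) + (0.086 + ½·0.22²)·0.25] / (σ√T) = (0.0217 + 0.0275) / 0.1100 = 0.4481 which rounds to 0.45
d₂ = 0.4481 − 0.1100 = 0.3381 which rounds to 0.34
exp(−rT) = exp(−0.086·0.25) = 0.9787
P = 182·0.9787·N(-0.34) − 186·N(-0.45) = 182·0.9787·0.3669 − 186·0.3264 = 65.3535 − 60.7104 = 4.6431

$4.64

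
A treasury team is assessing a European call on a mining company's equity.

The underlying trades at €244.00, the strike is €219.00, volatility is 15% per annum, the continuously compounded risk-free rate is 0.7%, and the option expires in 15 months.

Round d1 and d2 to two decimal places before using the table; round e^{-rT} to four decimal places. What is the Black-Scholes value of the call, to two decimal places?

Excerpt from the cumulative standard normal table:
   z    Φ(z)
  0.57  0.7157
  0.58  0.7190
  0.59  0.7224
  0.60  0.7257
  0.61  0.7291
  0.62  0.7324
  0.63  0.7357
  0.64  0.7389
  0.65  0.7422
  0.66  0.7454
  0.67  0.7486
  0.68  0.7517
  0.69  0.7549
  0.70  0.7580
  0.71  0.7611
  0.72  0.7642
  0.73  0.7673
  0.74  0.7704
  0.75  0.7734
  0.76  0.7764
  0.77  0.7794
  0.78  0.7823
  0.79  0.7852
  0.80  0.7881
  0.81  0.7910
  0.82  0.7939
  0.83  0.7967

€32.60

T = 1.25;  σ√T = 0.1677
d₁ = [ln(244/219) + (0.007 + 0.15²/2)·1.25] / 0.1677 = [0.1081 + 0.0228] / 0.1677 = 0.7806 → 0.78
d₂ = d₁ − σ√T = 0.7806 − 0.1677 = 0.6129 → 0.61
e^(−rT) = e^(−0.007·1.25) = 0.9913
C = 244·N(0.78) − 219·0.9913·N(0.61) = 244·0.7823 − 219·0.9913·0.7291 = 190.8812 − 158.2837 = 32.5975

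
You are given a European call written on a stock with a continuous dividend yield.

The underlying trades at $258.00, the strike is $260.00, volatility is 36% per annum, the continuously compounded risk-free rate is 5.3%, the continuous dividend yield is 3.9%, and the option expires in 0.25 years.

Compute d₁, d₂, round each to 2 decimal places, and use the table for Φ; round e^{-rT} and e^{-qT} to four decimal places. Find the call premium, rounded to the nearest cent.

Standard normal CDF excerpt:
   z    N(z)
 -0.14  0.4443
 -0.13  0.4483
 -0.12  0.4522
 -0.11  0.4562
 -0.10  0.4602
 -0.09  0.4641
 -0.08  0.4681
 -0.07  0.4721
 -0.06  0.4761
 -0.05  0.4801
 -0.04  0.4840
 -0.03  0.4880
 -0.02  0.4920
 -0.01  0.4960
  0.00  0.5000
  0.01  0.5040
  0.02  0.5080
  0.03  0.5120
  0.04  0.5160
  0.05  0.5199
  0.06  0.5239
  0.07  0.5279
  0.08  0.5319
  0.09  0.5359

T = 0.25;  σ√T = 0.1800
d₁ = [ln(258/260) + (0.053 − 0.039 + 0.36²/2)·0.25] / 0.1800 = [-0.0077 + 0.0197] / 0.1800 = 0.0665 which rounds to 0.07
d₂ = d₁ − σ√T = 0.0665 − 0.1800 = -0.1135 which rounds to -0.11
exp(−qT) = exp(−0.039·0.25) = 0.9903;  exp(−rT) = exp(−0.053·0.25) = 0.9868
N(d₁) = N(0.07) = 0.5279;  N(d₂) = N(-0.11) = 0.4562
C = 258·0.9903·0.5279 − 260·0.9868·0.4562 = 134.8771 − 117.0463 = 17.8308

$17.83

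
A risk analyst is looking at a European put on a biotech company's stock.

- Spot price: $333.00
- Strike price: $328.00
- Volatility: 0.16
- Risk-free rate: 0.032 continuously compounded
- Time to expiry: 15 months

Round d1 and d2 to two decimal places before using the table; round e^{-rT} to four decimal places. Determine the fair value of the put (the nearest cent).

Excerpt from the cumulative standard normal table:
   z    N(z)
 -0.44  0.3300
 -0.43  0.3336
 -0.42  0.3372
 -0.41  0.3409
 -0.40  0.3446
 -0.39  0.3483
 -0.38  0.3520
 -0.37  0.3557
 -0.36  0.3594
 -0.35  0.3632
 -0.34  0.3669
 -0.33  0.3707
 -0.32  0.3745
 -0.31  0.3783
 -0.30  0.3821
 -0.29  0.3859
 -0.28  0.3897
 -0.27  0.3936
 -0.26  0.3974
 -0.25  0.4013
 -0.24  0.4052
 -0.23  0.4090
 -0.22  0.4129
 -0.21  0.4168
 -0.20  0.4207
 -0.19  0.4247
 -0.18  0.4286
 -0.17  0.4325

$15.37

σ√T = 0.16 × 1.1180 = 0.1789
d₁ = [ln(333/328) + (0.032 + 0.16²/2)·1.25] / 0.1789 = [0.0151 + 0.0560] / 0.1789 = 0.3976 ≈ 0.40
d₂ = d₁ − σ√T = 0.3976 − 0.1789 = 0.2187 ≈ 0.22
e^(−rT) = e^(−0.032·1.25) = 0.9608
N(−d₂) = N(-0.22) = 0.4129;  N(−d₁) = N(-0.40) = 0.3446
P = 328·0.9608·0.4129 − 333·0.3446 = 130.1223 − 114.7518 = 15.3705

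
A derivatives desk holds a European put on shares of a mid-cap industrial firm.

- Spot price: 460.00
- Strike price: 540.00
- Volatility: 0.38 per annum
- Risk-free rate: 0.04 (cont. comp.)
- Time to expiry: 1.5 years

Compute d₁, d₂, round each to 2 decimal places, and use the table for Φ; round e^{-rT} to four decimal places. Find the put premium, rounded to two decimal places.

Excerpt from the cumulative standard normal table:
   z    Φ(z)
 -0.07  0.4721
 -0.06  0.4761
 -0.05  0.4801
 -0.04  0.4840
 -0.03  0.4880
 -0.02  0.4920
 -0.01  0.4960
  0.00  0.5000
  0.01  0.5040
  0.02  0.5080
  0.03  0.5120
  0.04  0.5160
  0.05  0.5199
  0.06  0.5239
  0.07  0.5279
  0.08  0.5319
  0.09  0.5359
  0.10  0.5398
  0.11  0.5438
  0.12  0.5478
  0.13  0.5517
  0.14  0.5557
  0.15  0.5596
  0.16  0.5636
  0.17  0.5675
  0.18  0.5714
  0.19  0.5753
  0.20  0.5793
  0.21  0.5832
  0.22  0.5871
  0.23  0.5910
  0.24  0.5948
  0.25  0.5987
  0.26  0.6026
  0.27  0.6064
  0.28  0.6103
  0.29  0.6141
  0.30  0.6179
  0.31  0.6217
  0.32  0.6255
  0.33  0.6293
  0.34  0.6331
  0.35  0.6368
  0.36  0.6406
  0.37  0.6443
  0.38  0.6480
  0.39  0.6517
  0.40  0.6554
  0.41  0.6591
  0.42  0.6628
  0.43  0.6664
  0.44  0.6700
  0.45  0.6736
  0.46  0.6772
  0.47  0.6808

σ√T = 0.38 × 1.2247 = 0.4654
d₁ = [ln(460/540) + (0.04 + 0.38²/2)·1.5] / 0.4654 = [-0.1603 + 0.1683] / 0.4654 = 0.0171 → 0.02
d₂ = d₁ − σ√T = 0.0171 − 0.4654 = -0.4483 → -0.45
exp(−rT) = exp(−0.04·1.5) = 0.9418
P = 540·0.9418·N(0.45) − 460·N(-0.02) = 540·0.9418·0.6736 − 460·0.4920 = 342.5741 − 226.3200 = 116.2541

116.25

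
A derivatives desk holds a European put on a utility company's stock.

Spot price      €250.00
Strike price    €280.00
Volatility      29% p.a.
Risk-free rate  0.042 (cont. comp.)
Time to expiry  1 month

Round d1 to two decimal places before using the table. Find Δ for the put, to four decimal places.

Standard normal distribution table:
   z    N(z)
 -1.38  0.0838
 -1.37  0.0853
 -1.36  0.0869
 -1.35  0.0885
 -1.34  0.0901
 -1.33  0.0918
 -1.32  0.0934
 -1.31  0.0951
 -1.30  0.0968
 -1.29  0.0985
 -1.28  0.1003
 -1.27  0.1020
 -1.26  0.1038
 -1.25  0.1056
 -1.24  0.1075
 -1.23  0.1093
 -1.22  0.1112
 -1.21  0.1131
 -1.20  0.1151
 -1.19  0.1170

-0.8980

σ√T = 0.29 × 0.2887 = 0.0837
d₁ = [ln(250/280) + (0.042 + 0.29²/2)·0.08333] / 0.0837 = [-0.1133 + 0.0070] / 0.0837 = -1.2701 ⇒ -1.27
N(d₁) = N(-1.27) = 0.1020
Δ_put = N(d₁) − 1 = 0.1020 − 1 = -0.8980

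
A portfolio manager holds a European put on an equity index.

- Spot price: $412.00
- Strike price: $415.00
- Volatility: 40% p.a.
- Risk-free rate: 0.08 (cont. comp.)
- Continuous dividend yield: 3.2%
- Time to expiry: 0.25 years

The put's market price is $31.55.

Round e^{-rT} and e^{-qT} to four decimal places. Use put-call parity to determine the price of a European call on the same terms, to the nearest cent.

$33.47

e^(−qT) = e^(−0.032·0.25) = 0.9920;  e^(−rT) = e^(−0.08·0.25) = 0.9802
Put-call parity: C − P = S·e^(−qT) − K·e^(−rT) = 412·0.9920 − 415·0.9802 = 408.7040 − 406.7830 = 1.9210
C = P + (C − P) = 31.55 + (1.9210) = 33.4710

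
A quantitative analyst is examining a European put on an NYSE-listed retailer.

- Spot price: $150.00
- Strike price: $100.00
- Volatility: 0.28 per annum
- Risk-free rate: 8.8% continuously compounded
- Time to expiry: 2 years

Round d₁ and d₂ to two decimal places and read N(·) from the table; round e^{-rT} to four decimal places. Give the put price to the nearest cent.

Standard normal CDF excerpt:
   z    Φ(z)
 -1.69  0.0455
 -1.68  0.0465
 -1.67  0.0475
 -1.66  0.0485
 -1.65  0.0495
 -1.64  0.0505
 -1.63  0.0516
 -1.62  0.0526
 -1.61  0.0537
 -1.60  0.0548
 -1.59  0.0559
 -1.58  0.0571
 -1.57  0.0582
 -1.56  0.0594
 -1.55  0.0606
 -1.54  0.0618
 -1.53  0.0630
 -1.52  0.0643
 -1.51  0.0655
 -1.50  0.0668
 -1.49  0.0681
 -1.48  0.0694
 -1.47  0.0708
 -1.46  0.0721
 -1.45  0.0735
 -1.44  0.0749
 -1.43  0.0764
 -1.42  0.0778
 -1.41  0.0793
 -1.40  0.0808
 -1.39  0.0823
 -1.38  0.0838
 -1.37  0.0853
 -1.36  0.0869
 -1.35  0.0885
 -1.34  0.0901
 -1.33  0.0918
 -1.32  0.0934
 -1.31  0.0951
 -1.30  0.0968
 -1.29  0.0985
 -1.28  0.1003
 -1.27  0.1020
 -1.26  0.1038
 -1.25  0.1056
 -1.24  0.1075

T = 2;  σ√T = 0.3960
d₁ = [ln(150/100) + (0.088 + 0.28²/2)·2] / 0.3960 = [0.4055 + 0.2544] / 0.3960 = 1.6664 → 1.67
d₂ = d₁ − σ√T = 1.6664 − 0.3960 = 1.2704 → 1.27
exp(−rT) = exp(−0.088·2) = 0.8386
N(−d₂) = N(-1.27) = 0.1020;  N(−d₁) = N(-1.67) = 0.0475
P = 100·0.8386·0.1020 − 150·0.0475 = 8.5537 − 7.1250 = 1.4287

$1.43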